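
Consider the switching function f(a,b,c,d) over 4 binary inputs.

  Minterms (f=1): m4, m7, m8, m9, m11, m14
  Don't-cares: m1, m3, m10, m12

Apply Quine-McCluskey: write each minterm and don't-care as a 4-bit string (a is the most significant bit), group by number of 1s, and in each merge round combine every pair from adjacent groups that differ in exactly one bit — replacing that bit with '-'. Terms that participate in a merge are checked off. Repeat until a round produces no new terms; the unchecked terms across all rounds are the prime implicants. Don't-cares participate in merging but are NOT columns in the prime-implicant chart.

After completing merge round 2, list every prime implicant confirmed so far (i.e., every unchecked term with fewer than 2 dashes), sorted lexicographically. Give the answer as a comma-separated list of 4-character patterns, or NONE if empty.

[col 0] 0001*, 0011*, 0100*, 0111*, 1000*, 1001*, 1010*, 1011*, 1100*, 1110*
[col 1] -001*, -011*, -100, 0-11, 00-1*, 1-00*, 1-10*, 10-0*, 10-1*, 100-*, 101-*, 11-0*
[col 2] -0-1, 1--0, 10--
Prime implicants: -0-1, -100, 0-11, 1--0, 10--

-100, 0-11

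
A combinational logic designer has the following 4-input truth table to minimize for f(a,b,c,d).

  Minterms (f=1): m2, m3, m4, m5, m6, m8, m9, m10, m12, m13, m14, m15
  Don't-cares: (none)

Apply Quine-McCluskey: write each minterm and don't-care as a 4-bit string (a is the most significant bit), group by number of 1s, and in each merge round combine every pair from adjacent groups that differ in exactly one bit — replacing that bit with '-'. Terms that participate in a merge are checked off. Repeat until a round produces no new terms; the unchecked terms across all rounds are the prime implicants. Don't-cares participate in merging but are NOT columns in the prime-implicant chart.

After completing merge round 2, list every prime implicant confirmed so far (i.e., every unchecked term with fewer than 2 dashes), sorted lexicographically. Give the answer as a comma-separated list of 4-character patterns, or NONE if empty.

001-

[col 0] 0010*, 0011*, 0100*, 0101*, 0110*, 1000*, 1001*, 1010*, 1100*, 1101*, 1110*, 1111*
[col 1] -010*, -100*, -101*, -110*, 0-10*, 001-, 01-0*, 010-*, 1-00*, 1-01*, 1-10*, 10-0*, 100-*, 11-0*, 11-1*, 110-*, 111-*
[col 2] --10, -1-0, -10-, 1--0, 1-0-, 11--
Prime implicants: --10, -1-0, -10-, 001-, 1--0, 1-0-, 11--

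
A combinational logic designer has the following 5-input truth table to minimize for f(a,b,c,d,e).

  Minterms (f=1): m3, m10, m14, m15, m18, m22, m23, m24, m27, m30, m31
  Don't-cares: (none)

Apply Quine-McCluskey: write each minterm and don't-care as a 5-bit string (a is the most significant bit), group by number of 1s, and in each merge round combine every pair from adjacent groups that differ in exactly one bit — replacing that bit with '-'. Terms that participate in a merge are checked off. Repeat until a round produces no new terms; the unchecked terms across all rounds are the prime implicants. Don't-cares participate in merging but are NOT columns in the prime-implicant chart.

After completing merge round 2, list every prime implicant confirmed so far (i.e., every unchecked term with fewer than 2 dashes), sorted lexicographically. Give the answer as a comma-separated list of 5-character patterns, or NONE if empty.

[col 0] 00011, 01010*, 01110*, 01111*, 10010*, 10110*, 10111*, 11000, 11011*, 11110*, 11111*
[col 1] -1110*, -1111*, 01-10, 0111-*, 1-110*, 1-111*, 10-10, 1011-*, 11-11, 1111-*
[col 2] -111-, 1-11-
Prime implicants: -111-, 00011, 01-10, 1-11-, 10-10, 11-11, 11000

00011, 01-10, 10-10, 11-11, 11000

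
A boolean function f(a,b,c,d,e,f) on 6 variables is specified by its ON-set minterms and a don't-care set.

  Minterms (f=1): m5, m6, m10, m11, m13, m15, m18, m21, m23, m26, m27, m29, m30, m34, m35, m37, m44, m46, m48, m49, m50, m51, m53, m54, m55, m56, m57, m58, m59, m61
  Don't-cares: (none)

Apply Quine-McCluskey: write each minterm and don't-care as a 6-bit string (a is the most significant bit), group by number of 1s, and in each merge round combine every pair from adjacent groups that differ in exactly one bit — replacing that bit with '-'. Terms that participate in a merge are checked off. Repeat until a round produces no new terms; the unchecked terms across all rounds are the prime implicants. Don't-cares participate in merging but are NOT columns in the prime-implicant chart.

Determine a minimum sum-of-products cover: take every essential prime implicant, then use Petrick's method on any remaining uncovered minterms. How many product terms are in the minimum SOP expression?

size-2^0 implicants → 000101(✓)  000110  001010(✓)  001011(✓)  001101(✓)  001111(✓)  010010(✓)  010101(✓)  010111(✓)  011010(✓)  011011(✓)  011101(✓)  011110(✓)  100010(✓)  100011(✓)  100101(✓)  101100(✓)  101110(✓)  110000(✓)  110001(✓)  110010(✓)  110011(✓)  110101(✓)  110110(✓)  110111(✓)  111000(✓)  111001(✓)  111010(✓)  111011(✓)  111101(✓)
size-2^1 implicants → -00101(✓)  -10010(✓)  -10101(✓)  -10111(✓)  -11010(✓)  -11011(✓)  -11101(✓)  0-0101(✓)  0-1010(✓)  0-1011(✓)  0-1101(✓)  00-101(✓)  001-11  00101-(✓)  0011-1  01-010(✓)  01-101(✓)  0101-1(✓)  011-10  01101-(✓)  1-0010(✓)  1-0011(✓)  1-0101(✓)  10001-(✓)  1011-0  11-000(✓)  11-001(✓)  11-010(✓)  11-011(✓)  11-101(✓)  110-01(✓)  110-10(✓)  110-11(✓)  1100-0(✓)  1100-1(✓)  11000-(✓)  11001-(✓)  1101-1(✓)  11011-(✓)  111-01(✓)  1110-0(✓)  1110-1(✓)  11100-(✓)  11101-(✓)
size-2^2 implicants → --0101  -1-010  -1-101  -101-1  -1101-  0--101  0-101-  1-001-  11--01  11-0-0(✓)  11-0-1(✓)  11-00-(✓)  11-01-(✓)  110--1  110-1-  1100--(✓)  1110--(✓)
size-2^3 implicants → 11-0--
Unchecked terms (primes): --0101, -1-010, -1-101, -101-1, -1101-, 0--101, 0-101-, 000110, 001-11, 0011-1, 011-10, 1-001-, 1011-0, 11--01, 11-0--, 110--1, 110-1-
Minterm coverage:
  m5 ⊆ --0101,0--101
  m6 ⊆ 000110 [E]
  m10 ⊆ 0-101- [E]
  m11 ⊆ 0-101-,001-11
  m13 ⊆ 0--101,0011-1
  m15 ⊆ 001-11,0011-1
  m18 ⊆ -1-010 [E]
  m21 ⊆ --0101,-1-101,-101-1,0--101
  m23 ⊆ -101-1 [E]
  m26 ⊆ -1-010,-1101-,0-101-,011-10
  m27 ⊆ -1101-,0-101-
  m29 ⊆ -1-101,0--101
  m30 ⊆ 011-10 [E]
  m34 ⊆ 1-001- [E]
  m35 ⊆ 1-001- [E]
  m37 ⊆ --0101 [E]
  m44 ⊆ 1011-0 [E]
  m46 ⊆ 1011-0 [E]
  m48 ⊆ 11-0-- [E]
  m49 ⊆ 11--01,11-0--,110--1
  m50 ⊆ -1-010,1-001-,11-0--,110-1-
  m51 ⊆ 1-001-,11-0--,110--1,110-1-
  m53 ⊆ --0101,-1-101,-101-1,11--01,110--1
  m54 ⊆ 110-1- [E]
  m55 ⊆ -101-1,110--1,110-1-
  m56 ⊆ 11-0-- [E]
  m57 ⊆ 11--01,11-0--
  m58 ⊆ -1-010,-1101-,11-0--
  m59 ⊆ -1101-,11-0--
  m61 ⊆ -1-101,11--01
E = {--0101, -1-010, -101-1, 0-101-, 000110, 011-10, 1-001-, 1011-0, 11-0--, 110-1-}
Petrick residual → -1-101, 0011-1
Cover = c'de'f + bd'ef' + bde'f + bc'df + a'cd'e + a'b'c'def' + a'b'cdf + a'bcef' + ac'd'e + ab'cdf' + abd' + abc'e  |cover|=12

12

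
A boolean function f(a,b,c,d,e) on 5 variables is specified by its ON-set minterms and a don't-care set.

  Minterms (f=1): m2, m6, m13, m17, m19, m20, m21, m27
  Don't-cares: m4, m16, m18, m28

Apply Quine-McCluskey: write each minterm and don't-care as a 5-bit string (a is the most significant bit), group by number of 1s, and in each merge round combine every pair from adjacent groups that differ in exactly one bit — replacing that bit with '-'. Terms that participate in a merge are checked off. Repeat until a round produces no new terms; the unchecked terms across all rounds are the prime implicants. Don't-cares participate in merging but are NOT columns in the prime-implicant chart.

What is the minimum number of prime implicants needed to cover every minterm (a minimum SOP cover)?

Round 0: 00010✓ 00100✓ 00110✓ 01101 10000✓ 10001✓ 10010✓ 10011✓ 10100✓ 10101✓ 11011✓ 11100✓
Round 1: -0010 -0100 00-10 001-0 1-011 1-100 10-00✓ 10-01✓ 100-0✓ 100-1✓ 1000-✓ 1001-✓ 1010-✓
Round 2: 10-0- 100--
PIs = {-0010, -0100, 00-10, 001-0, 01101, 1-011, 1-100, 10-0-, 100--}
Coverage chart:
  m2: -0010,00-10
  m6: 00-10,001-0
  m13: 01101 ←essential
  m17: 10-0-,100--
  m19: 1-011,100--
  m20: -0100,1-100,10-0-
  m21: 10-0- ←essential
  m27: 1-011 ←essential
Essential: 01101, 1-011, 10-0-
Petrick residual → 00-10
Min cover (4 terms): a'b'de' + a'bcd'e + ac'de + ab'd'

4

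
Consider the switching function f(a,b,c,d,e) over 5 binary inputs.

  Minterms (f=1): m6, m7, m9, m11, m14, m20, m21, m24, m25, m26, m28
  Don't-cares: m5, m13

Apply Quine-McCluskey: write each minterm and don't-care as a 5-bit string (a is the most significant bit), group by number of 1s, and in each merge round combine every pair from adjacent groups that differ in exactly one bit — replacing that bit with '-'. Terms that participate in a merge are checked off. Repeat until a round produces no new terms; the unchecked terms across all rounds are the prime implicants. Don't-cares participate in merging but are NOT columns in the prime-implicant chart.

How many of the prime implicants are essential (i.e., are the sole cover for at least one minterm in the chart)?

size-2^0 implicants → 00101(✓)  00110(✓)  00111(✓)  01001(✓)  01011(✓)  01101(✓)  01110(✓)  10100(✓)  10101(✓)  11000(✓)  11001(✓)  11010(✓)  11100(✓)
size-2^1 implicants → -0101  -1001  0-101  0-110  001-1  0011-  01-01  010-1  1-100  1010-  11-00  110-0  1100-
Unchecked terms (primes): -0101, -1001, 0-101, 0-110, 001-1, 0011-, 01-01, 010-1, 1-100, 1010-, 11-00, 110-0, 1100-
Minterm coverage:
  m6 ⊆ 0-110,0011-
  m7 ⊆ 001-1,0011-
  m9 ⊆ -1001,01-01,010-1
  m11 ⊆ 010-1 [E]
  m14 ⊆ 0-110 [E]
  m20 ⊆ 1-100,1010-
  m21 ⊆ -0101,1010-
  m24 ⊆ 11-00,110-0,1100-
  m25 ⊆ -1001,1100-
  m26 ⊆ 110-0 [E]
  m28 ⊆ 1-100,11-00
E = {0-110, 010-1, 110-0}

3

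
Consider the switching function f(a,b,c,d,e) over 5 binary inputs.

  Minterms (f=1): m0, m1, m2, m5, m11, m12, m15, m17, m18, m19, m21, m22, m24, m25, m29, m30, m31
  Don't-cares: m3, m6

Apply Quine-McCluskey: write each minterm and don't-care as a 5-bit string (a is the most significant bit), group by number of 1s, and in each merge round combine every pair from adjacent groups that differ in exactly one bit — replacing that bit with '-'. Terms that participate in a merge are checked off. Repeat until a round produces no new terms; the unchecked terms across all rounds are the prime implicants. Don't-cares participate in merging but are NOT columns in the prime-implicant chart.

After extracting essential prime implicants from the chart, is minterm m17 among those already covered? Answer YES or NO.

Round 0: 00000✓ 00001✓ 00010✓ 00011✓ 00101✓ 00110✓ 01011✓ 01100 01111✓ 10001✓ 10010✓ 10011✓ 10101✓ 10110✓ 11000✓ 11001✓ 11101✓ 11110✓ 11111✓
Round 1: -0001✓ -0010✓ -0011✓ -0101✓ -0110✓ -1111 0-011 00-01✓ 00-10✓ 000-0✓ 000-1✓ 0000-✓ 0001-✓ 01-11 1-001✓ 1-101✓ 1-110 10-01✓ 10-10✓ 100-1✓ 1001-✓ 11-01✓ 1100- 111-1 1111-
Round 2: -0-01 -0-10 -00-1 -001- 000-- 1--01
PIs = {-0-01, -0-10, -00-1, -001-, -1111, 0-011, 000--, 01-11, 01100, 1--01, 1-110, 1100-, 111-1, 1111-}
Coverage chart:
  m0: 000-- ←essential
  m1: -0-01,-00-1,000--
  m2: -0-10,-001-,000--
  m5: -0-01 ←essential
  m11: 0-011,01-11
  m12: 01100 ←essential
  m15: -1111,01-11
  m17: -0-01,-00-1,1--01
  m18: -0-10,-001-
  m19: -00-1,-001-
  m21: -0-01,1--01
  m22: -0-10,1-110
  m24: 1100- ←essential
  m25: 1--01,1100-
  m29: 1--01,111-1
  m30: 1-110,1111-
  m31: -1111,111-1,1111-
Essential: -0-01, 000--, 01100, 1100-

YES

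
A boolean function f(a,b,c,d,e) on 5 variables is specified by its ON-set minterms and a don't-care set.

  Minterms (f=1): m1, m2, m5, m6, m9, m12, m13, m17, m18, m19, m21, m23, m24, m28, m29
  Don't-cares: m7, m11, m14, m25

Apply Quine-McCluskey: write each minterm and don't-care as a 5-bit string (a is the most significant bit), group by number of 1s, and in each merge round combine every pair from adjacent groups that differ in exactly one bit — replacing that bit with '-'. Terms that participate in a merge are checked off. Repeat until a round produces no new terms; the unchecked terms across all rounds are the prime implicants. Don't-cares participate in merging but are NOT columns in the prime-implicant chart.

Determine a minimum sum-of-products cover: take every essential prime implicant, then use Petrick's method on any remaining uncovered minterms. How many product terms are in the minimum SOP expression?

Round 0: 00001✓ 00010✓ 00101✓ 00110✓ 00111✓ 01001✓ 01011✓ 01100✓ 01101✓ 01110✓ 10001✓ 10010✓ 10011✓ 10101✓ 10111✓ 11000✓ 11001✓ 11100✓ 11101✓
Round 1: -0001✓ -0010 -0101✓ -0111✓ -1001✓ -1100✓ -1101✓ 0-001✓ 0-101✓ 0-110 00-01✓ 00-10 001-1✓ 0011- 01-01✓ 010-1 011-0 0110-✓ 1-001✓ 1-101✓ 10-01✓ 10-11✓ 100-1✓ 1001- 101-1✓ 11-00✓ 11-01✓ 1100-✓ 1110-✓
Round 2: --001✓ --101✓ -0-01✓ -01-1 -1-01✓ -110- 0--01✓ 1--01✓ 10--1 11-0-
Round 3: ---01
PIs = {---01, -0010, -01-1, -110-, 0-110, 00-10, 0011-, 010-1, 011-0, 10--1, 1001-, 11-0-}
Coverage chart:
  m1: ---01 ←essential
  m2: -0010,00-10
  m5: ---01,-01-1
  m6: 0-110,00-10,0011-
  m9: ---01,010-1
  m12: -110-,011-0
  m13: ---01,-110-
  m17: ---01,10--1
  m18: -0010,1001-
  m19: 10--1,1001-
  m21: ---01,-01-1,10--1
  m23: -01-1,10--1
  m24: 11-0- ←essential
  m28: -110-,11-0-
  m29: ---01,-110-,11-0-
Essential: ---01, 11-0-
Petrick residual → -0010, -110-, 0-110, 10--1
Min cover (6 terms): d'e + b'c'de' + bcd' + a'cde' + ab'e + abd'

6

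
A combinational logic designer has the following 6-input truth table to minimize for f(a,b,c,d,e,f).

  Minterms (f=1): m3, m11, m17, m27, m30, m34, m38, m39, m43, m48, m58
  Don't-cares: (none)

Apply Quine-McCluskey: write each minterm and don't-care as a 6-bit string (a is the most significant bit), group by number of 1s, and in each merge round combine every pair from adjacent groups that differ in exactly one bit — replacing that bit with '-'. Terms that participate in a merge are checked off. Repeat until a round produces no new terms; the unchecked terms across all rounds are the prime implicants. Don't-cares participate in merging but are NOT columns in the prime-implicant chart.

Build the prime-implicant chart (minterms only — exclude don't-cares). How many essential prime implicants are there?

9

[col 0] 000011*, 001011*, 010001, 011011*, 011110, 100010*, 100110*, 100111*, 101011*, 110000, 111010
[col 1] -01011, 0-1011, 00-011, 100-10, 10011-
Prime implicants: -01011, 0-1011, 00-011, 010001, 011110, 100-10, 10011-, 110000, 111010
PI chart (minterm → PIs covering it):
  3 | 00-011  (sole → essential)
  11 | -01011,0-1011,00-011
  17 | 010001  (sole → essential)
  27 | 0-1011  (sole → essential)
  30 | 011110  (sole → essential)
  34 | 100-10  (sole → essential)
  38 | 100-10,10011-
  39 | 10011-  (sole → essential)
  43 | -01011  (sole → essential)
  48 | 110000  (sole → essential)
  58 | 111010  (sole → essential)
Essential prime implicants: -01011, 0-1011, 00-011, 010001, 011110, 100-10, 10011-, 110000, 111010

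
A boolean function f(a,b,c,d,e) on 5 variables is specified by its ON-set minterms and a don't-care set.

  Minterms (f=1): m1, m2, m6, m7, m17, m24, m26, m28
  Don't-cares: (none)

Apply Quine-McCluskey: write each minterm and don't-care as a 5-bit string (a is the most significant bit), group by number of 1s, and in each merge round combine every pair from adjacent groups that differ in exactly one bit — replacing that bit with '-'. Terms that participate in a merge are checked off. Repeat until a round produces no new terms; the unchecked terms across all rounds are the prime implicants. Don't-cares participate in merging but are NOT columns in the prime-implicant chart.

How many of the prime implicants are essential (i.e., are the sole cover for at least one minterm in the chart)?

5

Round 0: 00001✓ 00010✓ 00110✓ 00111✓ 10001✓ 11000✓ 11010✓ 11100✓
Round 1: -0001 00-10 0011- 11-00 110-0
PIs = {-0001, 00-10, 0011-, 11-00, 110-0}
Coverage chart:
  m1: -0001 ←essential
  m2: 00-10 ←essential
  m6: 00-10,0011-
  m7: 0011- ←essential
  m17: -0001 ←essential
  m24: 11-00,110-0
  m26: 110-0 ←essential
  m28: 11-00 ←essential
Essential: -0001, 00-10, 0011-, 11-00, 110-0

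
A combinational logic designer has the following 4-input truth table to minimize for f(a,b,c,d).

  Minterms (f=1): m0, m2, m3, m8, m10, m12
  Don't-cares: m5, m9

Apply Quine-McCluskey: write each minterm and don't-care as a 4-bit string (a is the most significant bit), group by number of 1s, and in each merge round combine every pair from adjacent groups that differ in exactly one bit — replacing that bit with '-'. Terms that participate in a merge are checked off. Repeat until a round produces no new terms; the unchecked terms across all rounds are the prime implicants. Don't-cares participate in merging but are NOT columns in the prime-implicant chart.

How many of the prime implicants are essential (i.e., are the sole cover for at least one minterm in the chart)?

3

Round 0: 0000✓ 0010✓ 0011✓ 0101 1000✓ 1001✓ 1010✓ 1100✓
Round 1: -000✓ -010✓ 00-0✓ 001- 1-00 10-0✓ 100-
Round 2: -0-0
PIs = {-0-0, 001-, 0101, 1-00, 100-}
Coverage chart:
  m0: -0-0 ←essential
  m2: -0-0,001-
  m3: 001- ←essential
  m8: -0-0,1-00,100-
  m10: -0-0 ←essential
  m12: 1-00 ←essential
Essential: -0-0, 001-, 1-00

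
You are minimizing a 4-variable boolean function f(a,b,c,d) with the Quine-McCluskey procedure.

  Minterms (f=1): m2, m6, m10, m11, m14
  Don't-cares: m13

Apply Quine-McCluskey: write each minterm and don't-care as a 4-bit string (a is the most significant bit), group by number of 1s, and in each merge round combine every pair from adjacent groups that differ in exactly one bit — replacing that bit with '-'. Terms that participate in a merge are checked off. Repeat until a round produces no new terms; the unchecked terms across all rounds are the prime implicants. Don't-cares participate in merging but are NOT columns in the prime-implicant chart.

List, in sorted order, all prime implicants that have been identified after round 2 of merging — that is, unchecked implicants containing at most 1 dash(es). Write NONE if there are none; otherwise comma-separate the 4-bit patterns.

[col 0] 0010*, 0110*, 1010*, 1011*, 1101, 1110*
[col 1] -010*, -110*, 0-10*, 1-10*, 101-
[col 2] --10
Prime implicants: --10, 101-, 1101

101-, 1101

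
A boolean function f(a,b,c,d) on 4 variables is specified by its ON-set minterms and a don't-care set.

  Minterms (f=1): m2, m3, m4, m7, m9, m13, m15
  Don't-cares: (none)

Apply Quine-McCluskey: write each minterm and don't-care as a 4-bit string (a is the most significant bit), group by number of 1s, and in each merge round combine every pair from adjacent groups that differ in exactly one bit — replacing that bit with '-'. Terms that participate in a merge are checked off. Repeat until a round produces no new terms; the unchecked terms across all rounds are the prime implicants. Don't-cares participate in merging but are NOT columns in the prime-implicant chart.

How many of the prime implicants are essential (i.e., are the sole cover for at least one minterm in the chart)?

Round 0: 0010✓ 0011✓ 0100 0111✓ 1001✓ 1101✓ 1111✓
Round 1: -111 0-11 001- 1-01 11-1
PIs = {-111, 0-11, 001-, 0100, 1-01, 11-1}
Coverage chart:
  m2: 001- ←essential
  m3: 0-11,001-
  m4: 0100 ←essential
  m7: -111,0-11
  m9: 1-01 ←essential
  m13: 1-01,11-1
  m15: -111,11-1
Essential: 001-, 0100, 1-01

3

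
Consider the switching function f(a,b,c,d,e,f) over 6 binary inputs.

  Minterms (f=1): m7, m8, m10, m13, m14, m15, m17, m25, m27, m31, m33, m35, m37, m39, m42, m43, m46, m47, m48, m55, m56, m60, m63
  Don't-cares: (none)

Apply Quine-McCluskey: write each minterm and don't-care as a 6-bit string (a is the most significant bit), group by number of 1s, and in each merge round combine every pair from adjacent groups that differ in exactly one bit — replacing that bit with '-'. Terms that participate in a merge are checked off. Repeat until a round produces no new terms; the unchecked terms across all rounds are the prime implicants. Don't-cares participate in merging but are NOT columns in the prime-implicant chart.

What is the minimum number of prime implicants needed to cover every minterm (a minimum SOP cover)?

[col 0] 000111*, 001000*, 001010*, 001101*, 001110*, 001111*, 010001*, 011001*, 011011*, 011111*, 100001*, 100011*, 100101*, 100111*, 101010*, 101011*, 101110*, 101111*, 110000*, 110111*, 111000*, 111100*, 111111*
[col 1] -00111*, -01010*, -01110*, -01111*, -11111*, 0-1111*, 00-111*, 001-10*, 0010-0, 0011-1, 00111-*, 01-001, 011-11, 0110-1, 1-0111*, 1-1111*, 10-011*, 10-111*, 100-01*, 100-11*, 1000-1*, 1001-1*, 101-10*, 101-11*, 10101-*, 10111-*, 11-000, 11-111*, 111-00
[col 2] --1111, -0-111, -01-10, -0111-, 1--111, 10--11, 100--1, 101-1-
Prime implicants: --1111, -0-111, -01-10, -0111-, 0010-0, 0011-1, 01-001, 011-11, 0110-1, 1--111, 10--11, 100--1, 101-1-, 11-000, 111-00
PI chart (minterm → PIs covering it):
  7 | -0-111  (sole → essential)
  8 | 0010-0  (sole → essential)
  10 | -01-10,0010-0
  13 | 0011-1  (sole → essential)
  14 | -01-10,-0111-
  15 | --1111,-0-111,-0111-,0011-1
  17 | 01-001  (sole → essential)
  25 | 01-001,0110-1
  27 | 011-11,0110-1
  31 | --1111,011-11
  33 | 100--1  (sole → essential)
  35 | 10--11,100--1
  37 | 100--1  (sole → essential)
  39 | -0-111,1--111,10--11,100--1
  42 | -01-10,101-1-
  43 | 10--11,101-1-
  46 | -01-10,-0111-,101-1-
  47 | --1111,-0-111,-0111-,1--111,10--11,101-1-
  48 | 11-000  (sole → essential)
  55 | 1--111  (sole → essential)
  56 | 11-000,111-00
  60 | 111-00  (sole → essential)
  63 | --1111,1--111
Essential prime implicants: -0-111, 0010-0, 0011-1, 01-001, 1--111, 100--1, 11-000, 111-00
Petrick residual → -01-10, 011-11, 10--11
Minimum SOP uses 11 PIs: b'def + b'cef' + a'b'cd'f' + a'b'cdf + a'bd'e'f + a'bcef + adef + ab'ef + ab'c'f + abd'e'f' + abce'f'

11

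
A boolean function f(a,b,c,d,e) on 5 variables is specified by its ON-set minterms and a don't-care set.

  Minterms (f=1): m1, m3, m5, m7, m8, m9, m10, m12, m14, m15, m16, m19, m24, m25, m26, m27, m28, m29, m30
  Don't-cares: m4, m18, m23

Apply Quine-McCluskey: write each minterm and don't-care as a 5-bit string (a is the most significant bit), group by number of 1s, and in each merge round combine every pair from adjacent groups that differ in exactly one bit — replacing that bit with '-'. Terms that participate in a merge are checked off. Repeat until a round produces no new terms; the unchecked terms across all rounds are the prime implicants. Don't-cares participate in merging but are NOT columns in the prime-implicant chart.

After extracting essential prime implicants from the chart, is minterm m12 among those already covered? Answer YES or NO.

YES

size-2^0 implicants → 00001(✓)  00011(✓)  00100(✓)  00101(✓)  00111(✓)  01000(✓)  01001(✓)  01010(✓)  01100(✓)  01110(✓)  01111(✓)  10000(✓)  10010(✓)  10011(✓)  10111(✓)  11000(✓)  11001(✓)  11010(✓)  11011(✓)  11100(✓)  11101(✓)  11110(✓)
size-2^1 implicants → -0011(✓)  -0111(✓)  -1000(✓)  -1001(✓)  -1010(✓)  -1100(✓)  -1110(✓)  0-001  0-100  0-111  00-01(✓)  00-11(✓)  000-1(✓)  001-1(✓)  0010-  01-00(✓)  01-10(✓)  010-0(✓)  0100-(✓)  011-0(✓)  0111-  1-000(✓)  1-010(✓)  1-011(✓)  10-11(✓)  100-0(✓)  1001-(✓)  11-00(✓)  11-01(✓)  11-10(✓)  110-0(✓)  110-1(✓)  1100-(✓)  1101-(✓)  111-0(✓)  1110-(✓)
size-2^2 implicants → -0-11  -1-00(✓)  -1-10(✓)  -10-0(✓)  -100-  -11-0(✓)  00--1  01--0(✓)  1-0-0  1-01-  11--0(✓)  11-0-  110--
size-2^3 implicants → -1--0
Unchecked terms (primes): -0-11, -1--0, -100-, 0-001, 0-100, 0-111, 00--1, 0010-, 0111-, 1-0-0, 1-01-, 11-0-, 110--
Minterm coverage:
  m1 ⊆ 0-001,00--1
  m3 ⊆ -0-11,00--1
  m5 ⊆ 00--1,0010-
  m7 ⊆ -0-11,0-111,00--1
  m8 ⊆ -1--0,-100-
  m9 ⊆ -100-,0-001
  m10 ⊆ -1--0 [E]
  m12 ⊆ -1--0,0-100
  m14 ⊆ -1--0,0111-
  m15 ⊆ 0-111,0111-
  m16 ⊆ 1-0-0 [E]
  m19 ⊆ -0-11,1-01-
  m24 ⊆ -1--0,-100-,1-0-0,11-0-,110--
  m25 ⊆ -100-,11-0-,110--
  m26 ⊆ -1--0,1-0-0,1-01-,110--
  m27 ⊆ 1-01-,110--
  m28 ⊆ -1--0,11-0-
  m29 ⊆ 11-0- [E]
  m30 ⊆ -1--0 [E]
E = {-1--0, 1-0-0, 11-0-}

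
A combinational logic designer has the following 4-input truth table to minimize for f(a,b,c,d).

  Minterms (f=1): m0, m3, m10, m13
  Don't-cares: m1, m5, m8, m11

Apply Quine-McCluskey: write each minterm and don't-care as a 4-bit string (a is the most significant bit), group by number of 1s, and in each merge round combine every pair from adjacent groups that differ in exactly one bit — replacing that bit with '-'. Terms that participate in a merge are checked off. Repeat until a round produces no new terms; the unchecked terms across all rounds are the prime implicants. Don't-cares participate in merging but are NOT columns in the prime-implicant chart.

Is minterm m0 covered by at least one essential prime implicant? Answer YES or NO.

Round 0: 0000✓ 0001✓ 0011✓ 0101✓ 1000✓ 1010✓ 1011✓ 1101✓
Round 1: -000 -011 -101 0-01 00-1 000- 10-0 101-
PIs = {-000, -011, -101, 0-01, 00-1, 000-, 10-0, 101-}
Coverage chart:
  m0: -000,000-
  m3: -011,00-1
  m10: 10-0,101-
  m13: -101 ←essential
Essential: -101

NO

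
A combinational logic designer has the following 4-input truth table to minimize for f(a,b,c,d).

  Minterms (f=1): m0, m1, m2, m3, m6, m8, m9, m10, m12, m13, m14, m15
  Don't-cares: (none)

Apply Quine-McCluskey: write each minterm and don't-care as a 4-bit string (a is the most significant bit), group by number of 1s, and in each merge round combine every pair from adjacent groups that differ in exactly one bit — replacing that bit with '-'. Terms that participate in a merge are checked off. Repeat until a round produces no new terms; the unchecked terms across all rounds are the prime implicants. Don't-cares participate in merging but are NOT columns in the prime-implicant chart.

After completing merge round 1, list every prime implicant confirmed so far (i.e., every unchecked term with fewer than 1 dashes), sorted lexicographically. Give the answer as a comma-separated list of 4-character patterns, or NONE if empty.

size-2^0 implicants → 0000(✓)  0001(✓)  0010(✓)  0011(✓)  0110(✓)  1000(✓)  1001(✓)  1010(✓)  1100(✓)  1101(✓)  1110(✓)  1111(✓)
size-2^1 implicants → -000(✓)  -001(✓)  -010(✓)  -110(✓)  0-10(✓)  00-0(✓)  00-1(✓)  000-(✓)  001-(✓)  1-00(✓)  1-01(✓)  1-10(✓)  10-0(✓)  100-(✓)  11-0(✓)  11-1(✓)  110-(✓)  111-(✓)
size-2^2 implicants → --10  -0-0  -00-  00--  1--0  1-0-  11--
Unchecked terms (primes): --10, -0-0, -00-, 00--, 1--0, 1-0-, 11--

NONE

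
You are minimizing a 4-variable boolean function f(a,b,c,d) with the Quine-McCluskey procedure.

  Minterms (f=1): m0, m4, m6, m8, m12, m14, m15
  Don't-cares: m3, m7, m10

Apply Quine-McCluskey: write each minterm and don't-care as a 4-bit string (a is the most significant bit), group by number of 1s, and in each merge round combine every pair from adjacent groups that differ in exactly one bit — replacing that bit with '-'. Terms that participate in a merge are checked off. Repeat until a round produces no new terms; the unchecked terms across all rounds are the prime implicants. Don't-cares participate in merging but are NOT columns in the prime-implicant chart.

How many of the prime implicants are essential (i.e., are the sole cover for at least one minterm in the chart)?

size-2^0 implicants → 0000(✓)  0011(✓)  0100(✓)  0110(✓)  0111(✓)  1000(✓)  1010(✓)  1100(✓)  1110(✓)  1111(✓)
size-2^1 implicants → -000(✓)  -100(✓)  -110(✓)  -111(✓)  0-00(✓)  0-11  01-0(✓)  011-(✓)  1-00(✓)  1-10(✓)  10-0(✓)  11-0(✓)  111-(✓)
size-2^2 implicants → --00  -1-0  -11-  1--0
Unchecked terms (primes): --00, -1-0, -11-, 0-11, 1--0
Minterm coverage:
  m0 ⊆ --00 [E]
  m4 ⊆ --00,-1-0
  m6 ⊆ -1-0,-11-
  m8 ⊆ --00,1--0
  m12 ⊆ --00,-1-0,1--0
  m14 ⊆ -1-0,-11-,1--0
  m15 ⊆ -11- [E]
E = {--00, -11-}

2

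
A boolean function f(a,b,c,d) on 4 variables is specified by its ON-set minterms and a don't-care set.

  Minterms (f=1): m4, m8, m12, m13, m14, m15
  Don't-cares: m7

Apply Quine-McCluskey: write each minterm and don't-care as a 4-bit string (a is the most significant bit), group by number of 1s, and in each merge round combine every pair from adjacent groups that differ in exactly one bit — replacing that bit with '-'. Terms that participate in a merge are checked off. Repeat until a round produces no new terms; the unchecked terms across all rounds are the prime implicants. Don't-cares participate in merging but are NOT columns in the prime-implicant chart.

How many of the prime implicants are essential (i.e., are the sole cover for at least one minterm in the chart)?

3

[col 0] 0100*, 0111*, 1000*, 1100*, 1101*, 1110*, 1111*
[col 1] -100, -111, 1-00, 11-0*, 11-1*, 110-*, 111-*
[col 2] 11--
Prime implicants: -100, -111, 1-00, 11--
PI chart (minterm → PIs covering it):
  4 | -100  (sole → essential)
  8 | 1-00  (sole → essential)
  12 | -100,1-00,11--
  13 | 11--  (sole → essential)
  14 | 11--  (sole → essential)
  15 | -111,11--
Essential prime implicants: -100, 1-00, 11--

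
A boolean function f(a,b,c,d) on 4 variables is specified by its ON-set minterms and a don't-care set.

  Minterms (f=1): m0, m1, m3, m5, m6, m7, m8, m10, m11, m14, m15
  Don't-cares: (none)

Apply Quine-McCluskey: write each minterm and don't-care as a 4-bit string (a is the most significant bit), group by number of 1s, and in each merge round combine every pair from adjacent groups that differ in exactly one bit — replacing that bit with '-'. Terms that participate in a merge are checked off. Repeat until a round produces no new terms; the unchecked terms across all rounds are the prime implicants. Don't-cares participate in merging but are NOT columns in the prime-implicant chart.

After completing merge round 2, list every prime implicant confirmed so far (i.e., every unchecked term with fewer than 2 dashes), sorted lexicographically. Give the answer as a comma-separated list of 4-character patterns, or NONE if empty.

-000, 000-, 10-0

[col 0] 0000*, 0001*, 0011*, 0101*, 0110*, 0111*, 1000*, 1010*, 1011*, 1110*, 1111*
[col 1] -000, -011*, -110*, -111*, 0-01*, 0-11*, 00-1*, 000-, 01-1*, 011-*, 1-10*, 1-11*, 10-0, 101-*, 111-*
[col 2] --11, -11-, 0--1, 1-1-
Prime implicants: --11, -000, -11-, 0--1, 000-, 1-1-, 10-0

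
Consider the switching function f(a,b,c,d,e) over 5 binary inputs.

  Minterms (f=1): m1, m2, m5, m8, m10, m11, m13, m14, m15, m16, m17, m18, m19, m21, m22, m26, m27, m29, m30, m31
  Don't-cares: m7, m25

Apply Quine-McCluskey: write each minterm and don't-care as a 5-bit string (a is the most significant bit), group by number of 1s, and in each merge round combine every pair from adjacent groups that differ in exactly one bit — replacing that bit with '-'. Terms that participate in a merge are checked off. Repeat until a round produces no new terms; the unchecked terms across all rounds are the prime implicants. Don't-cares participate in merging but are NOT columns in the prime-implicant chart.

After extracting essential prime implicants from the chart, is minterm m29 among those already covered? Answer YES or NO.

NO

size-2^0 implicants → 00001(✓)  00010(✓)  00101(✓)  00111(✓)  01000(✓)  01010(✓)  01011(✓)  01101(✓)  01110(✓)  01111(✓)  10000(✓)  10001(✓)  10010(✓)  10011(✓)  10101(✓)  10110(✓)  11001(✓)  11010(✓)  11011(✓)  11101(✓)  11110(✓)  11111(✓)
size-2^1 implicants → -0001(✓)  -0010(✓)  -0101(✓)  -1010(✓)  -1011(✓)  -1101(✓)  -1110(✓)  -1111(✓)  0-010(✓)  0-101(✓)  0-111(✓)  00-01(✓)  001-1(✓)  01-10(✓)  01-11(✓)  010-0  0101-(✓)  011-1(✓)  0111-(✓)  1-001(✓)  1-010(✓)  1-011(✓)  1-101(✓)  1-110(✓)  10-01(✓)  10-10(✓)  100-0(✓)  100-1(✓)  1000-(✓)  1001-(✓)  11-01(✓)  11-10(✓)  11-11(✓)  110-1(✓)  1101-(✓)  111-1(✓)  1111-(✓)
size-2^2 implicants → --010  --101  -0-01  -1-10(✓)  -1-11(✓)  -101-(✓)  -11-1  -111-(✓)  0-1-1  01-1-(✓)  1--01  1--10  1-0-1  1-01-  100--  11--1  11-1-(✓)
size-2^3 implicants → -1-1-
Unchecked terms (primes): --010, --101, -0-01, -1-1-, -11-1, 0-1-1, 010-0, 1--01, 1--10, 1-0-1, 1-01-, 100--, 11--1
Minterm coverage:
  m1 ⊆ -0-01 [E]
  m2 ⊆ --010 [E]
  m5 ⊆ --101,-0-01,0-1-1
  m8 ⊆ 010-0 [E]
  m10 ⊆ --010,-1-1-,010-0
  m11 ⊆ -1-1- [E]
  m13 ⊆ --101,-11-1,0-1-1
  m14 ⊆ -1-1- [E]
  m15 ⊆ -1-1-,-11-1,0-1-1
  m16 ⊆ 100-- [E]
  m17 ⊆ -0-01,1--01,1-0-1,100--
  m18 ⊆ --010,1--10,1-01-,100--
  m19 ⊆ 1-0-1,1-01-,100--
  m21 ⊆ --101,-0-01,1--01
  m22 ⊆ 1--10 [E]
  m26 ⊆ --010,-1-1-,1--10,1-01-
  m27 ⊆ -1-1-,1-0-1,1-01-,11--1
  m29 ⊆ --101,-11-1,1--01,11--1
  m30 ⊆ -1-1-,1--10
  m31 ⊆ -1-1-,-11-1,11--1
E = {--010, -0-01, -1-1-, 010-0, 1--10, 100--}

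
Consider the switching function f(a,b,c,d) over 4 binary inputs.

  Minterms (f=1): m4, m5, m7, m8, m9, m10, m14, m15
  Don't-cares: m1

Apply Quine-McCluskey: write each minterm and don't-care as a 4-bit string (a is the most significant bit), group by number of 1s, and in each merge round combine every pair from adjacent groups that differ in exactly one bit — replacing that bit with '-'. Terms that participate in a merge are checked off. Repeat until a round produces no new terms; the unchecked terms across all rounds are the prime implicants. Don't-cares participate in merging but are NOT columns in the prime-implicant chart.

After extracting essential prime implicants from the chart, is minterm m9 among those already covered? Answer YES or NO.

NO

[col 0] 0001*, 0100*, 0101*, 0111*, 1000*, 1001*, 1010*, 1110*, 1111*
[col 1] -001, -111, 0-01, 01-1, 010-, 1-10, 10-0, 100-, 111-
Prime implicants: -001, -111, 0-01, 01-1, 010-, 1-10, 10-0, 100-, 111-
PI chart (minterm → PIs covering it):
  4 | 010-  (sole → essential)
  5 | 0-01,01-1,010-
  7 | -111,01-1
  8 | 10-0,100-
  9 | -001,100-
  10 | 1-10,10-0
  14 | 1-10,111-
  15 | -111,111-
Essential prime implicants: 010-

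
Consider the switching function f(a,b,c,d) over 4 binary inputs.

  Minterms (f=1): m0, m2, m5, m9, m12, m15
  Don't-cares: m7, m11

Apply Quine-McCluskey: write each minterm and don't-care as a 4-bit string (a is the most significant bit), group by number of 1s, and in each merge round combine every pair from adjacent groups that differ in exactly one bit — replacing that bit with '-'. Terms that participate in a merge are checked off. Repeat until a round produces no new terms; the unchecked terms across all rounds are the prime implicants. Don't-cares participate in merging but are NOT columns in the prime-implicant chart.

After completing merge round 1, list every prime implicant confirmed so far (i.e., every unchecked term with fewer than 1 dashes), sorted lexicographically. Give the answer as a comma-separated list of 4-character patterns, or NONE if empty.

1100

Round 0: 0000✓ 0010✓ 0101✓ 0111✓ 1001✓ 1011✓ 1100 1111✓
Round 1: -111 00-0 01-1 1-11 10-1
PIs = {-111, 00-0, 01-1, 1-11, 10-1, 1100}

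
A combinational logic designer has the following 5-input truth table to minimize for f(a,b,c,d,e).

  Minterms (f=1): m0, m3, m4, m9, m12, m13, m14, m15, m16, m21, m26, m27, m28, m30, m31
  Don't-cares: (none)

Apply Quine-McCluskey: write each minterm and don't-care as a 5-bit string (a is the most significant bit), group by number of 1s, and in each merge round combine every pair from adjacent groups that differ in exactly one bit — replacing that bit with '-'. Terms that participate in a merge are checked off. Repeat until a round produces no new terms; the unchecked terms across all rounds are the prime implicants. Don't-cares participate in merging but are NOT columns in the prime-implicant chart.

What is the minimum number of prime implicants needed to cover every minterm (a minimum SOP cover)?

size-2^0 implicants → 00000(✓)  00011  00100(✓)  01001(✓)  01100(✓)  01101(✓)  01110(✓)  01111(✓)  10000(✓)  10101  11010(✓)  11011(✓)  11100(✓)  11110(✓)  11111(✓)
size-2^1 implicants → -0000  -1100(✓)  -1110(✓)  -1111(✓)  0-100  00-00  01-01  011-0(✓)  011-1(✓)  0110-(✓)  0111-(✓)  11-10(✓)  11-11(✓)  1101-(✓)  111-0(✓)  1111-(✓)
size-2^2 implicants → -11-0  -111-  011--  11-1-
Unchecked terms (primes): -0000, -11-0, -111-, 0-100, 00-00, 00011, 01-01, 011--, 10101, 11-1-
Minterm coverage:
  m0 ⊆ -0000,00-00
  m3 ⊆ 00011 [E]
  m4 ⊆ 0-100,00-00
  m9 ⊆ 01-01 [E]
  m12 ⊆ -11-0,0-100,011--
  m13 ⊆ 01-01,011--
  m14 ⊆ -11-0,-111-,011--
  m15 ⊆ -111-,011--
  m16 ⊆ -0000 [E]
  m21 ⊆ 10101 [E]
  m26 ⊆ 11-1- [E]
  m27 ⊆ 11-1- [E]
  m28 ⊆ -11-0 [E]
  m30 ⊆ -11-0,-111-,11-1-
  m31 ⊆ -111-,11-1-
E = {-0000, -11-0, 00011, 01-01, 10101, 11-1-}
Petrick residual → -111-, 0-100
Cover = b'c'd'e' + bce' + bcd + a'cd'e' + a'b'c'de + a'bd'e + ab'cd'e + abd  |cover|=8

8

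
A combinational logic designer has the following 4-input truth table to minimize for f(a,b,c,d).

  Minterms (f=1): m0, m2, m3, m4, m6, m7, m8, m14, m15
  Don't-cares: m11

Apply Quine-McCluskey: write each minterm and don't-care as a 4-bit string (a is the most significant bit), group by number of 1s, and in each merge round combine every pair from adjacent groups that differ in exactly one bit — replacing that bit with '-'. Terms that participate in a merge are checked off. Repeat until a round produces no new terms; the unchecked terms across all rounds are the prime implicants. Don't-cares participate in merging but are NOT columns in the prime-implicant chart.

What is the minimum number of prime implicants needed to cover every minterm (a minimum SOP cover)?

4

Round 0: 0000✓ 0010✓ 0011✓ 0100✓ 0110✓ 0111✓ 1000✓ 1011✓ 1110✓ 1111✓
Round 1: -000 -011✓ -110✓ -111✓ 0-00✓ 0-10✓ 0-11✓ 00-0✓ 001-✓ 01-0✓ 011-✓ 1-11✓ 111-✓
Round 2: --11 -11- 0--0 0-1-
PIs = {--11, -000, -11-, 0--0, 0-1-}
Coverage chart:
  m0: -000,0--0
  m2: 0--0,0-1-
  m3: --11,0-1-
  m4: 0--0 ←essential
  m6: -11-,0--0,0-1-
  m7: --11,-11-,0-1-
  m8: -000 ←essential
  m14: -11- ←essential
  m15: --11,-11-
Essential: -000, -11-, 0--0
Petrick residual → --11
Min cover (4 terms): cd + b'c'd' + bc + a'd'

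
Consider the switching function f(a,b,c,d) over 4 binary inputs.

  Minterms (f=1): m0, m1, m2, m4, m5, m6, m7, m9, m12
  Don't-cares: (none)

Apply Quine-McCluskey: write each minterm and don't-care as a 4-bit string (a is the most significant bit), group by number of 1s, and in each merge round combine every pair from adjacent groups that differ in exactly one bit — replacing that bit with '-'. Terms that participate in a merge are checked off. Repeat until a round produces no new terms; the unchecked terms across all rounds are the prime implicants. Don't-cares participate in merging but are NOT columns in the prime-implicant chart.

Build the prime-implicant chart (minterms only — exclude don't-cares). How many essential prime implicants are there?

Round 0: 0000✓ 0001✓ 0010✓ 0100✓ 0101✓ 0110✓ 0111✓ 1001✓ 1100✓
Round 1: -001 -100 0-00✓ 0-01✓ 0-10✓ 00-0✓ 000-✓ 01-0✓ 01-1✓ 010-✓ 011-✓
Round 2: 0--0 0-0- 01--
PIs = {-001, -100, 0--0, 0-0-, 01--}
Coverage chart:
  m0: 0--0,0-0-
  m1: -001,0-0-
  m2: 0--0 ←essential
  m4: -100,0--0,0-0-,01--
  m5: 0-0-,01--
  m6: 0--0,01--
  m7: 01-- ←essential
  m9: -001 ←essential
  m12: -100 ←essential
Essential: -001, -100, 0--0, 01--

4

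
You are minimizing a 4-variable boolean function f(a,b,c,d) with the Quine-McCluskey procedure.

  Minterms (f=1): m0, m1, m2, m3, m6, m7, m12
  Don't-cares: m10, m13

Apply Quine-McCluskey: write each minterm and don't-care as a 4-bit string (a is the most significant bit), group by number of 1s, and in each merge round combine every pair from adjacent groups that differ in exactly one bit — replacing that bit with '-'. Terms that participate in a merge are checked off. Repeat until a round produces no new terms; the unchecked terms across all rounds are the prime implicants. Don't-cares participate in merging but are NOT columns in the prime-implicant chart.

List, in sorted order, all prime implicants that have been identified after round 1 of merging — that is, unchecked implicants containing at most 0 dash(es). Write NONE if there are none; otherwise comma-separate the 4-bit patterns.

size-2^0 implicants → 0000(✓)  0001(✓)  0010(✓)  0011(✓)  0110(✓)  0111(✓)  1010(✓)  1100(✓)  1101(✓)
size-2^1 implicants → -010  0-10(✓)  0-11(✓)  00-0(✓)  00-1(✓)  000-(✓)  001-(✓)  011-(✓)  110-
size-2^2 implicants → 0-1-  00--
Unchecked terms (primes): -010, 0-1-, 00--, 110-

NONE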